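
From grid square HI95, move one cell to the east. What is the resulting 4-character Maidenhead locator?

II05

Longitude square 9; +1 → 10, wraps to 0, carry into field.
Longitude field H = 7; +1 → 8 = I.
The latitude characters are unchanged.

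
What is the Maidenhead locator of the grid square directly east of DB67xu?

Longitude subsquare x = 23; +1 → 24, wraps to 0 = a, carry into square.
Longitude square 6; +1 → 7.
The latitude characters are unchanged.

DB77au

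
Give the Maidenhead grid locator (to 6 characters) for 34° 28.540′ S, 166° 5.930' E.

RF35bm

Offset from 180°W / 90°S: lon 346.0988°, lat 55.5243°.
Field: 346.0988/20 → 17 → R, 55.5243/10 → 5 → F; chars RF.
Square: 6.0988/2 → 3, 5.5243/1 → 5; chars 35.
Subsquare: 0.0988/0.0833333 → 1 → b, 0.5243/0.0416667 → 12 → m; chars bm.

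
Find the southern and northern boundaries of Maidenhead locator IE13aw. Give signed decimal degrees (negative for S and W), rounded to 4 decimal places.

Field I=8, E=4: +8·20° lon, +4·10° lat → SW at lon -20°, lat -50°.
Square 1, 3: +1·2° lon, +3·1° lat → SW at lon -18°, lat -47°.
Subsquare a=0, w=22: +0·0.0833333° lon, +22·0.0416667° lat → SW at lon -18°, lat -46.0833°.
Cell spans 0.0833333° lon × 0.0416667° lat.
south -46.0833, north -46.0417.

-46.0833, -46.0417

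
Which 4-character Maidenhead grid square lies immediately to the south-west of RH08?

Longitude square 0; −1 → -1, wraps to 9, carry into field.
Longitude field R = 17; −1 → 16 = Q.
Latitude square 8; −1 → 7.

QH97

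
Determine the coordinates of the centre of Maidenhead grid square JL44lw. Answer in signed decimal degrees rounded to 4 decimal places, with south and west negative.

24.9375, 8.9583

Field J=9, L=11: +9·20° lon, +11·10° lat → SW at lon 0°, lat 20°.
Square 4, 4: +4·2° lon, +4·1° lat → SW at lon 8°, lat 24°.
Subsquare l=11, w=22: +11·0.0833333° lon, +22·0.0416667° lat → SW at lon 8.91667°, lat 24.9167°.
Cell spans 0.0833333° lon × 0.0416667° lat. Centre is SW corner plus half of each.
latitude 24.9375, longitude 8.9583.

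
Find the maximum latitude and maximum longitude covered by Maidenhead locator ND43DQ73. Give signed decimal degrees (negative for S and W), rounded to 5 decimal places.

Field N=13, D=3: +13·20° lon, +3·10° lat → SW at lon 80°, lat -60°.
Square 4, 3: +4·2° lon, +3·1° lat → SW at lon 88°, lat -57°.
Subsquare d=3, q=16: +3·0.0833333° lon, +16·0.0416667° lat → SW at lon 88.25°, lat -56.3333°.
Extended square 7, 3: +7·0.00833333° lon, +3·0.00416667° lat → SW at lon 88.3083°, lat -56.3208°.
Cell spans 0.00833333° lon × 0.00416667° lat. NE corner is SW corner plus one full cell.
latitude -56.31667, longitude 88.31667.

-56.31667, 88.31667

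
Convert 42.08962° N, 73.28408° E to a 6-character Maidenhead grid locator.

MN62pc

Shift to the Maidenhead origin (180°W, 90°S): lon 253.2841, lat 132.0896.
Field (20°×10°, letters A–R): 253.2841/20 → 12 → M, 132.0896/10 → 13 → N; chars MN.
Square (2°×1°, digits 0–9): 13.2841/2 → 6, 2.0896/1 → 2; chars 62.
Subsquare (5′×2.5′, letters a–x): 1.2841/0.0833333 → 15 → p, 0.0896/0.0416667 → 2 → c; chars pc.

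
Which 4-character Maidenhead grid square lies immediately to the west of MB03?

Longitude square 0; −1 → -1, wraps to 9, carry into field.
Longitude field M = 12; −1 → 11 = L.
The latitude characters are unchanged.

LB93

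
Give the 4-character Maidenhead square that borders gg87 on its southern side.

GG86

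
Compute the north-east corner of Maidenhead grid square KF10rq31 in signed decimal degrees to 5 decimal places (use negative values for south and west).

-39.32500, 23.45000

Field K=10, F=5: +10·20° lon, +5·10° lat → SW at lon 20°, lat -40°.
Square 1, 0: +1·2° lon, +0·1° lat → SW at lon 22°, lat -40°.
Subsquare r=17, q=16: +17·0.0833333° lon, +16·0.0416667° lat → SW at lon 23.4167°, lat -39.3333°.
Extended square 3, 1: +3·0.00833333° lon, +1·0.00416667° lat → SW at lon 23.4417°, lat -39.3292°.
Cell spans 0.00833333° lon × 0.00416667° lat. NE corner is SW corner plus one full cell.
latitude -39.32500, longitude 23.45000.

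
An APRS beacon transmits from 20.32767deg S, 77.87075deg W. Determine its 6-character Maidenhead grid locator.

FG19bq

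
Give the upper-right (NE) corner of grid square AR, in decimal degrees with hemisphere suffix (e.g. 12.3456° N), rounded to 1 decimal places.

90.0° N, 160.0° W

Field A=0, R=17: +0·20° lon, +17·10° lat → SW at lon -180°, lat 80°.
Cell spans 20° lon × 10° lat. NE corner is SW corner plus one full cell.
latitude 90.0° N, longitude 160.0° W.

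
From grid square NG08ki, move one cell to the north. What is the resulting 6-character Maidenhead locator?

NG08kj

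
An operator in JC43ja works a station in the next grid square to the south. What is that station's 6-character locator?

Latitude subsquare a = 0; −1 → -1, wraps to 23 = x, carry into square.
Latitude square 3; −1 → 2.
The longitude characters are unchanged.

JC42jx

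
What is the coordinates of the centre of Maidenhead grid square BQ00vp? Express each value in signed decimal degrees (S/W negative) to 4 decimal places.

70.6458, -158.2083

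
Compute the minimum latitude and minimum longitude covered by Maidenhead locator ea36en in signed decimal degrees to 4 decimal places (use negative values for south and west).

Field E=4, A=0: +4·20° lon, +0·10° lat → SW at lon -100°, lat -90°.
Square 3, 6: +3·2° lon, +6·1° lat → SW at lon -94°, lat -84°.
Subsquare e=4, n=13: +4·0.0833333° lon, +13·0.0416667° lat → SW at lon -93.6667°, lat -83.4583°.
latitude -83.4583, longitude -93.6667.

-83.4583, -93.6667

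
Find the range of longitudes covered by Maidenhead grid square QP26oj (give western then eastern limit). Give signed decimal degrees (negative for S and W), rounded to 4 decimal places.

145.1667, 145.2500

Field Q=16, P=15: +16·20° lon, +15·10° lat → SW at lon 140°, lat 60°.
Square 2, 6: +2·2° lon, +6·1° lat → SW at lon 144°, lat 66°.
Subsquare o=14, j=9: +14·0.0833333° lon, +9·0.0416667° lat → SW at lon 145.167°, lat 66.375°.
Cell spans 0.0833333° lon × 0.0416667° lat.
west 145.1667, east 145.2500.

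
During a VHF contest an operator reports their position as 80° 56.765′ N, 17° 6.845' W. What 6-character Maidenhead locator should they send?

Offset from 180°W / 90°S: lon 162.8859°, lat 170.9461°.
Field: 162.8859/20 → 8 → I, 170.9461/10 → 17 → R; chars IR.
Square: 2.8859/2 → 1, 0.9461/1 → 0; chars 10.
Subsquare: 0.8859/0.0833333 → 10 → k, 0.9461/0.0416667 → 22 → w; chars kw.

IR10kw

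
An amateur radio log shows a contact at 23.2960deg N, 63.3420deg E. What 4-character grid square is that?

Shift to the Maidenhead origin (180°W, 90°S): lon 243.34, lat 113.30.
Field (20°×10°, letters A–R): 243.34/20 → 12 → M, 113.30/10 → 11 → L; chars ML.
Square (2°×1°, digits 0–9): 3.34/2 → 1, 3.30/1 → 3; chars 13.

ML13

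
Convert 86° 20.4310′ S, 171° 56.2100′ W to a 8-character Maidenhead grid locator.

Add 180° to longitude and 90° to latitude: 8.06317, 3.65948.
Field: lon ⌊8.06317/20⌋ = 0 → A; lat ⌊3.65948/10⌋ = 0 → A.
Square: lon ⌊8.06317/2⌋ = 4; lat ⌊3.65948/1⌋ = 3.
Subsquare: lon ⌊0.06317/0.0833333⌋ = 0 → a; lat ⌊0.65948/0.0416667⌋ = 15 → p.
Extended square: lon ⌊0.06317/0.00833333⌋ = 7; lat ⌊0.03448/0.00416667⌋ = 8.

AA43ap78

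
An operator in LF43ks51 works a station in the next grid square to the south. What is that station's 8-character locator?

LF43ks50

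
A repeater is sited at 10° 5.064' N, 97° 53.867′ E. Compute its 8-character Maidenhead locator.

Add 180° to longitude and 90° to latitude: 277.89778, 100.08440.
Field: 277.89778/20 → 13 → N, 100.08440/10 → 10 → K; chars NK.
Square: 17.89778/2 → 8, 0.08440/1 → 0; chars 80.
Subsquare: 1.89778/0.0833333 → 22 → w, 0.08440/0.0416667 → 2 → c; chars wc.
Extended square: 0.06445/0.00833333 → 7, 0.00107/0.00416667 → 0; chars 70.

NK80wc70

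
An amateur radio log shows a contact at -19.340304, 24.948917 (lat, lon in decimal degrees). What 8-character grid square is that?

KH20lp38

Offset from 180°W / 90°S: lon 204.94892°, lat 70.65970°.
Field: lon ⌊204.94892/20⌋ = 10 → K; lat ⌊70.65970/10⌋ = 7 → H.
Square: lon ⌊4.94892/2⌋ = 2; lat ⌊0.65970/1⌋ = 0.
Subsquare: lon ⌊0.94892/0.0833333⌋ = 11 → l; lat ⌊0.65970/0.0416667⌋ = 15 → p.
Extended square: lon ⌊0.03225/0.00833333⌋ = 3; lat ⌊0.03470/0.00416667⌋ = 8.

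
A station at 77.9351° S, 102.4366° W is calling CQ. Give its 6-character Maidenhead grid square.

DB82sb

Shift to the Maidenhead origin (180°W, 90°S): lon 77.5634, lat 12.0649.
Field (20°×10°, letters A–R): lon ⌊77.5634/20⌋ = 3 → D; lat ⌊12.0649/10⌋ = 1 → B.
Square (2°×1°, digits 0–9): lon ⌊17.5634/2⌋ = 8; lat ⌊2.0649/1⌋ = 2.
Subsquare (5′×2.5′, letters a–x): lon ⌊1.5634/0.0833333⌋ = 18 → s; lat ⌊0.0649/0.0416667⌋ = 1 → b.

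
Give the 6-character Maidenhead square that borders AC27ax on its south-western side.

Longitude subsquare a = 0; −1 → -1, wraps to 23 = x, carry into square.
Longitude square 2; −1 → 1.
Latitude subsquare x = 23; −1 → 22 = w.

AC17xw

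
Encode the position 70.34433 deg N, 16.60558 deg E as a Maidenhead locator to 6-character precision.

JQ80hi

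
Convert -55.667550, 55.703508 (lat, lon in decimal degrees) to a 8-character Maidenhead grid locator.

LD74uh49

Add 180° to longitude and 90° to latitude: 235.70351, 34.33245.
Field (20°×10°, letters A–R): lon ⌊235.70351/20⌋ = 11 → L; lat ⌊34.33245/10⌋ = 3 → D.
Square (2°×1°, digits 0–9): lon ⌊15.70351/2⌋ = 7; lat ⌊4.33245/1⌋ = 4.
Subsquare (5′×2.5′, letters a–x): lon ⌊1.70351/0.0833333⌋ = 20 → u; lat ⌊0.33245/0.0416667⌋ = 7 → h.
Extended square (30″×15″, digits 0–9): lon ⌊0.03684/0.00833333⌋ = 4; lat ⌊0.04078/0.00416667⌋ = 9.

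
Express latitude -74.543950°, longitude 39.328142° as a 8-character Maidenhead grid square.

Add 180° to longitude and 90° to latitude: 219.32814, 15.45605.
Field (20°×10°, letters A–R): 219.32814/20 → 10 → K, 15.45605/10 → 1 → B; chars KB.
Square (2°×1°, digits 0–9): 19.32814/2 → 9, 5.45605/1 → 5; chars 95.
Subsquare (5′×2.5′, letters a–x): 1.32814/0.0833333 → 15 → p, 0.45605/0.0416667 → 10 → k; chars pk.
Extended square (30″×15″, digits 0–9): 0.07814/0.00833333 → 9, 0.03938/0.00416667 → 9; chars 99.

KB95pk99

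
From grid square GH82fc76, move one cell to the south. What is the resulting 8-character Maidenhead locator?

Latitude extended square 6; −1 → 5.
The longitude characters are unchanged.

GH82fc75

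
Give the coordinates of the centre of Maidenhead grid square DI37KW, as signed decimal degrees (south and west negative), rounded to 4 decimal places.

-2.0625, -113.1250

Field D=3, I=8: +3·20° lon, +8·10° lat → SW at lon -120°, lat -10°.
Square 3, 7: +3·2° lon, +7·1° lat → SW at lon -114°, lat -3°.
Subsquare k=10, w=22: +10·0.0833333° lon, +22·0.0416667° lat → SW at lon -113.167°, lat -2.08333°.
Cell spans 0.0833333° lon × 0.0416667° lat. Centre is SW corner plus half of each.
latitude -2.0625, longitude -113.1250.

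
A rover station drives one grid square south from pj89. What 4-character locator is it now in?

PJ88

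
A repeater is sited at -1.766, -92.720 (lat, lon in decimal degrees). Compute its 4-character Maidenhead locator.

Add 180° to longitude and 90° to latitude: 87.28, 88.23.
Field (20°×10°, letters A–R): 87.28/20 → 4 → E, 88.23/10 → 8 → I; chars EI.
Square (2°×1°, digits 0–9): 7.28/2 → 3, 8.23/1 → 8; chars 38.

EI38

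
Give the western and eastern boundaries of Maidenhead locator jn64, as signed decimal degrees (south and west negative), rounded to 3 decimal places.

Field J=9, N=13: +9·20° lon, +13·10° lat → SW at lon 0°, lat 40°.
Square 6, 4: +6·2° lon, +4·1° lat → SW at lon 12°, lat 44°.
Cell spans 2° lon × 1° lat.
west 12.000, east 14.000.

12.000, 14.000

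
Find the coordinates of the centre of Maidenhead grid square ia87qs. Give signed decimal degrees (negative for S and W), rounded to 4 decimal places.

-82.2292, -2.6250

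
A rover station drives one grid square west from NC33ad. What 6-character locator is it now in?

NC23xd

Longitude subsquare a = 0; −1 → -1, wraps to 23 = x, carry into square.
Longitude square 3; −1 → 2.
The latitude characters are unchanged.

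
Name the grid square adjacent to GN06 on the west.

Longitude square 0; −1 → -1, wraps to 9, carry into field.
Longitude field G = 6; −1 → 5 = F.
The latitude characters are unchanged.

FN96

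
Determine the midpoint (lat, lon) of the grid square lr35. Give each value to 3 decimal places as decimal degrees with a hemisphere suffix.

85.500° N, 47.000° E

Field L=11, R=17: +11·20° lon, +17·10° lat → SW at lon 40°, lat 80°.
Square 3, 5: +3·2° lon, +5·1° lat → SW at lon 46°, lat 85°.
Cell spans 2° lon × 1° lat. Centre is SW corner plus half of each.
latitude 85.500° N, longitude 47.000° E.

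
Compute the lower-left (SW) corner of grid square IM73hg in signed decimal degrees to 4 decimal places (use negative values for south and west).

33.2500, -5.4167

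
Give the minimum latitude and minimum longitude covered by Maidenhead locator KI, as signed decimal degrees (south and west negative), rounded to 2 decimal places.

-10.00, 20.00

Field K=10, I=8: +10·20° lon, +8·10° lat → SW at lon 20°, lat -10°.
latitude -10.00, longitude 20.00.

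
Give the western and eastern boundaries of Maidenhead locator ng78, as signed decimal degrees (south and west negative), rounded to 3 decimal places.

Field N=13, G=6: +13·20° lon, +6·10° lat → SW at lon 80°, lat -30°.
Square 7, 8: +7·2° lon, +8·1° lat → SW at lon 94°, lat -22°.
Cell spans 2° lon × 1° lat.
west 94.000, east 96.000.

94.000, 96.000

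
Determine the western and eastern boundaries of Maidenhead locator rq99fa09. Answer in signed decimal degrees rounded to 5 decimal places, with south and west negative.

178.41667, 178.42500

Field R=17, Q=16: +17·20° lon, +16·10° lat → SW at lon 160°, lat 70°.
Square 9, 9: +9·2° lon, +9·1° lat → SW at lon 178°, lat 79°.
Subsquare f=5, a=0: +5·0.0833333° lon, +0·0.0416667° lat → SW at lon 178.417°, lat 79°.
Extended square 0, 9: +0·0.00833333° lon, +9·0.00416667° lat → SW at lon 178.417°, lat 79.0375°.
Cell spans 0.00833333° lon × 0.00416667° lat.
west 178.41667, east 178.42500.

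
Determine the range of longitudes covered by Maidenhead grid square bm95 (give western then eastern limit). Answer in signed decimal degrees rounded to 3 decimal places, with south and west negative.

-142.000, -140.000

Field B=1, M=12: +1·20° lon, +12·10° lat → SW at lon -160°, lat 30°.
Square 9, 5: +9·2° lon, +5·1° lat → SW at lon -142°, lat 35°.
Cell spans 2° lon × 1° lat.
west -142.000, east -140.000.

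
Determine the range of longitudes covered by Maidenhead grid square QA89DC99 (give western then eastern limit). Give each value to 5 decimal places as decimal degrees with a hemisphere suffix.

156.32500° E, 156.33333° E

Field Q=16, A=0: +16·20° lon, +0·10° lat → SW at lon 140°, lat -90°.
Square 8, 9: +8·2° lon, +9·1° lat → SW at lon 156°, lat -81°.
Subsquare d=3, c=2: +3·0.0833333° lon, +2·0.0416667° lat → SW at lon 156.25°, lat -80.9167°.
Extended square 9, 9: +9·0.00833333° lon, +9·0.00416667° lat → SW at lon 156.325°, lat -80.8792°.
Cell spans 0.00833333° lon × 0.00416667° lat.
west 156.32500° E, east 156.33333° E.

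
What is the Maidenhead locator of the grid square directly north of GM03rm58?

GM03rm59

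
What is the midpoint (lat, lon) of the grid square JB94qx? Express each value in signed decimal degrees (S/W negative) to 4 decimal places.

Field J=9, B=1: +9·20° lon, +1·10° lat → SW at lon 0°, lat -80°.
Square 9, 4: +9·2° lon, +4·1° lat → SW at lon 18°, lat -76°.
Subsquare q=16, x=23: +16·0.0833333° lon, +23·0.0416667° lat → SW at lon 19.3333°, lat -75.0417°.
Cell spans 0.0833333° lon × 0.0416667° lat. Centre is SW corner plus half of each.
latitude -75.0208, longitude 19.3750.

-75.0208, 19.3750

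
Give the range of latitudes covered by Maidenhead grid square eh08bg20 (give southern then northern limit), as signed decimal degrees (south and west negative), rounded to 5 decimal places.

-11.75000, -11.74583

Field E=4, H=7: +4·20° lon, +7·10° lat → SW at lon -100°, lat -20°.
Square 0, 8: +0·2° lon, +8·1° lat → SW at lon -100°, lat -12°.
Subsquare b=1, g=6: +1·0.0833333° lon, +6·0.0416667° lat → SW at lon -99.9167°, lat -11.75°.
Extended square 2, 0: +2·0.00833333° lon, +0·0.00416667° lat → SW at lon -99.9°, lat -11.75°.
Cell spans 0.00833333° lon × 0.00416667° lat.
south -11.75000, north -11.74583.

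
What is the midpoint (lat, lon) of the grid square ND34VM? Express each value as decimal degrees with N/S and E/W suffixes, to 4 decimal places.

55.4792° S, 87.7917° E

Field N=13, D=3: +13·20° lon, +3·10° lat → SW at lon 80°, lat -60°.
Square 3, 4: +3·2° lon, +4·1° lat → SW at lon 86°, lat -56°.
Subsquare v=21, m=12: +21·0.0833333° lon, +12·0.0416667° lat → SW at lon 87.75°, lat -55.5°.
Cell spans 0.0833333° lon × 0.0416667° lat. Centre is SW corner plus half of each.
latitude 55.4792° S, longitude 87.7917° E.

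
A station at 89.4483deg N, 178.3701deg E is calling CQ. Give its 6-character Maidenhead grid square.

RR99ek

Offset from 180°W / 90°S: lon 358.3701°, lat 179.4483°.
Field (20°×10°, letters A–R): lon ⌊358.3701/20⌋ = 17 → R; lat ⌊179.4483/10⌋ = 17 → R.
Square (2°×1°, digits 0–9): lon ⌊18.3701/2⌋ = 9; lat ⌊9.4483/1⌋ = 9.
Subsquare (5′×2.5′, letters a–x): lon ⌊0.3701/0.0833333⌋ = 4 → e; lat ⌊0.4483/0.0416667⌋ = 10 → k.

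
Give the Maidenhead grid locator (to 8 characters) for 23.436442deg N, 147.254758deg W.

Add 180° to longitude and 90° to latitude: 32.74524, 113.43644.
Field: lon ⌊32.74524/20⌋ = 1 → B; lat ⌊113.43644/10⌋ = 11 → L.
Square: lon ⌊12.74524/2⌋ = 6; lat ⌊3.43644/1⌋ = 3.
Subsquare: lon ⌊0.74524/0.0833333⌋ = 8 → i; lat ⌊0.43644/0.0416667⌋ = 10 → k.
Extended square: lon ⌊0.07858/0.00833333⌋ = 9; lat ⌊0.01978/0.00416667⌋ = 4.

BL63ik94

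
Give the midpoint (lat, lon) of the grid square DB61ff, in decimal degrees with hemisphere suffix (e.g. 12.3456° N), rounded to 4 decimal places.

Field D=3, B=1: +3·20° lon, +1·10° lat → SW at lon -120°, lat -80°.
Square 6, 1: +6·2° lon, +1·1° lat → SW at lon -108°, lat -79°.
Subsquare f=5, f=5: +5·0.0833333° lon, +5·0.0416667° lat → SW at lon -107.583°, lat -78.7917°.
Cell spans 0.0833333° lon × 0.0416667° lat. Centre is SW corner plus half of each.
latitude 78.7708° S, longitude 107.5417° W.

78.7708° S, 107.5417° W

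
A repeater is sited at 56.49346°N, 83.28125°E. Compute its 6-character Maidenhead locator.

Add 180° to longitude and 90° to latitude: 263.2812, 146.4935.
Field: 263.2812/20 → 13 → N, 146.4935/10 → 14 → O; chars NO.
Square: 3.2812/2 → 1, 6.4935/1 → 6; chars 16.
Subsquare: 1.2812/0.0833333 → 15 → p, 0.4935/0.0416667 → 11 → l; chars pl.

NO16pl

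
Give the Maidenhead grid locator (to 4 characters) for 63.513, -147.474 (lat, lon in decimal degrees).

Shift to the Maidenhead origin (180°W, 90°S): lon 32.53, lat 153.51.
Field: 32.53/20 → 1 → B, 153.51/10 → 15 → P; chars BP.
Square: 12.53/2 → 6, 3.51/1 → 3; chars 63.

BP63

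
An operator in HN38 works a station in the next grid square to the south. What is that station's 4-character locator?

HN37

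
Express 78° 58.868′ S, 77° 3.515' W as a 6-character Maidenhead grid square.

FB11la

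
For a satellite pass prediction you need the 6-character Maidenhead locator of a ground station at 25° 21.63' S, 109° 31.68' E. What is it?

OG44sp

Add 180° to longitude and 90° to latitude: 289.5280, 64.6395.
Field: lon ⌊289.5280/20⌋ = 14 → O; lat ⌊64.6395/10⌋ = 6 → G.
Square: lon ⌊9.5280/2⌋ = 4; lat ⌊4.6395/1⌋ = 4.
Subsquare: lon ⌊1.5280/0.0833333⌋ = 18 → s; lat ⌊0.6395/0.0416667⌋ = 15 → p.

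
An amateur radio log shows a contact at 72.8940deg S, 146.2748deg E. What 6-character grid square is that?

QB37dc

Add 180° to longitude and 90° to latitude: 326.2748, 17.1060.
Field: lon ⌊326.2748/20⌋ = 16 → Q; lat ⌊17.1060/10⌋ = 1 → B.
Square: lon ⌊6.2748/2⌋ = 3; lat ⌊7.1060/1⌋ = 7.
Subsquare: lon ⌊0.2748/0.0833333⌋ = 3 → d; lat ⌊0.1060/0.0416667⌋ = 2 → c.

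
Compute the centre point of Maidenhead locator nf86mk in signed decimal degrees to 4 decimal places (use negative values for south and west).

Field N=13, F=5: +13·20° lon, +5·10° lat → SW at lon 80°, lat -40°.
Square 8, 6: +8·2° lon, +6·1° lat → SW at lon 96°, lat -34°.
Subsquare m=12, k=10: +12·0.0833333° lon, +10·0.0416667° lat → SW at lon 97°, lat -33.5833°.
Cell spans 0.0833333° lon × 0.0416667° lat. Centre is SW corner plus half of each.
latitude -33.5625, longitude 97.0417.

-33.5625, 97.0417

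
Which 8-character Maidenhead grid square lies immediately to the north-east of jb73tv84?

JB73tv95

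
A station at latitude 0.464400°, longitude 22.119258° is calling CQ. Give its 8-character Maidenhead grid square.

KJ10bl41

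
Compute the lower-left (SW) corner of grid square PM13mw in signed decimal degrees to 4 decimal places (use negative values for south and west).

Field P=15, M=12: +15·20° lon, +12·10° lat → SW at lon 120°, lat 30°.
Square 1, 3: +1·2° lon, +3·1° lat → SW at lon 122°, lat 33°.
Subsquare m=12, w=22: +12·0.0833333° lon, +22·0.0416667° lat → SW at lon 123°, lat 33.9167°.
latitude 33.9167, longitude 123.0000.

33.9167, 123.0000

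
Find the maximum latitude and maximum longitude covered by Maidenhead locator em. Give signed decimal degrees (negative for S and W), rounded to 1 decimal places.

40.0, -80.0

Field E=4, M=12: +4·20° lon, +12·10° lat → SW at lon -100°, lat 30°.
Cell spans 20° lon × 10° lat. NE corner is SW corner plus one full cell.
latitude 40.0, longitude -80.0.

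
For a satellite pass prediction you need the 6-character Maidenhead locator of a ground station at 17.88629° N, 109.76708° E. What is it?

Shift to the Maidenhead origin (180°W, 90°S): lon 289.7671, lat 107.8863.
Field: lon ⌊289.7671/20⌋ = 14 → O; lat ⌊107.8863/10⌋ = 10 → K.
Square: lon ⌊9.7671/2⌋ = 4; lat ⌊7.8863/1⌋ = 7.
Subsquare: lon ⌊1.7671/0.0833333⌋ = 21 → v; lat ⌊0.8863/0.0416667⌋ = 21 → v.

OK47vv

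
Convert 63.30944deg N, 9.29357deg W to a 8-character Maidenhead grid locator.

IP53ih44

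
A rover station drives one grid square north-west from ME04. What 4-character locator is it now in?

LE95

Longitude square 0; −1 → -1, wraps to 9, carry into field.
Longitude field M = 12; −1 → 11 = L.
Latitude square 4; +1 → 5.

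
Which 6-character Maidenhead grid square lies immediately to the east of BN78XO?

BN88ao

Longitude subsquare x = 23; +1 → 24, wraps to 0 = a, carry into square.
Longitude square 7; +1 → 8.
The latitude characters are unchanged.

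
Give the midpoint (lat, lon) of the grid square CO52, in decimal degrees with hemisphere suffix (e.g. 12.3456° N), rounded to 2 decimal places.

52.50° N, 129.00° W

Field C=2, O=14: +2·20° lon, +14·10° lat → SW at lon -140°, lat 50°.
Square 5, 2: +5·2° lon, +2·1° lat → SW at lon -130°, lat 52°.
Cell spans 2° lon × 1° lat. Centre is SW corner plus half of each.
latitude 52.50° N, longitude 129.00° W.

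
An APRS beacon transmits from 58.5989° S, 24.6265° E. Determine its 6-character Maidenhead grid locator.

KD21hj

Offset from 180°W / 90°S: lon 204.6265°, lat 31.4011°.
Field: 204.6265/20 → 10 → K, 31.4011/10 → 3 → D; chars KD.
Square: 4.6265/2 → 2, 1.4011/1 → 1; chars 21.
Subsquare: 0.6265/0.0833333 → 7 → h, 0.4011/0.0416667 → 9 → j; chars hj.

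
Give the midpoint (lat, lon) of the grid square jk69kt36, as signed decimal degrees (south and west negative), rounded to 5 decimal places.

19.81875, 12.86250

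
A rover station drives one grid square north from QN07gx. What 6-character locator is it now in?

Latitude subsquare x = 23; +1 → 24, wraps to 0 = a, carry into square.
Latitude square 7; +1 → 8.
The longitude characters are unchanged.

QN08ga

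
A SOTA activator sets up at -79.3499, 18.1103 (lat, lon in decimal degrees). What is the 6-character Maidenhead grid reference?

JB90bp

Offset from 180°W / 90°S: lon 198.1103°, lat 10.6501°.
Field: lon ⌊198.1103/20⌋ = 9 → J; lat ⌊10.6501/10⌋ = 1 → B.
Square: lon ⌊18.1103/2⌋ = 9; lat ⌊0.6501/1⌋ = 0.
Subsquare: lon ⌊0.1103/0.0833333⌋ = 1 → b; lat ⌊0.6501/0.0416667⌋ = 15 → p.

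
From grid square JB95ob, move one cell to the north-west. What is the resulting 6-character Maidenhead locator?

JB95nc

Longitude subsquare o = 14; −1 → 13 = n.
Latitude subsquare b = 1; +1 → 2 = c.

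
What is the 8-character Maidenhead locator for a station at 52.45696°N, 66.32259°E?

Add 180° to longitude and 90° to latitude: 246.32259, 142.45696.
Field (20°×10°, letters A–R): lon ⌊246.32259/20⌋ = 12 → M; lat ⌊142.45696/10⌋ = 14 → O.
Square (2°×1°, digits 0–9): lon ⌊6.32259/2⌋ = 3; lat ⌊2.45696/1⌋ = 2.
Subsquare (5′×2.5′, letters a–x): lon ⌊0.32259/0.0833333⌋ = 3 → d; lat ⌊0.45696/0.0416667⌋ = 10 → k.
Extended square (30″×15″, digits 0–9): lon ⌊0.07259/0.00833333⌋ = 8; lat ⌊0.04029/0.00416667⌋ = 9.

MO32dk89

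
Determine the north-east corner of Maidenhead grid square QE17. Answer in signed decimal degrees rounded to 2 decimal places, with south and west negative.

-42.00, 144.00

Field Q=16, E=4: +16·20° lon, +4·10° lat → SW at lon 140°, lat -50°.
Square 1, 7: +1·2° lon, +7·1° lat → SW at lon 142°, lat -43°.
Cell spans 2° lon × 1° lat. NE corner is SW corner plus one full cell.
latitude -42.00, longitude 144.00.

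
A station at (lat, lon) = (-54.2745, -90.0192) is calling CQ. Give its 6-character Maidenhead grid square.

ED45xr

Offset from 180°W / 90°S: lon 89.9808°, lat 35.7255°.
Field: 89.9808/20 → 4 → E, 35.7255/10 → 3 → D; chars ED.
Square: 9.9808/2 → 4, 5.7255/1 → 5; chars 45.
Subsquare: 1.9808/0.0833333 → 23 → x, 0.7255/0.0416667 → 17 → r; chars xr.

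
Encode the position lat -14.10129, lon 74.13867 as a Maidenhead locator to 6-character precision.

Add 180° to longitude and 90° to latitude: 254.1387, 75.8987.
Field: 254.1387/20 → 12 → M, 75.8987/10 → 7 → H; chars MH.
Square: 14.1387/2 → 7, 5.8987/1 → 5; chars 75.
Subsquare: 0.1387/0.0833333 → 1 → b, 0.8987/0.0416667 → 21 → v; chars bv.

MH75bv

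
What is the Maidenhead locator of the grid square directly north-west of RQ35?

RQ26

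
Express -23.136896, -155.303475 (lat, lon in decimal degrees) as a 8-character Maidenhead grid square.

BG26iu37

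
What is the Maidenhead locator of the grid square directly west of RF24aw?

RF14xw

Longitude subsquare a = 0; −1 → -1, wraps to 23 = x, carry into square.
Longitude square 2; −1 → 1.
The latitude characters are unchanged.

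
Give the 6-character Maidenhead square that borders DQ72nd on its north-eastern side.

DQ72oe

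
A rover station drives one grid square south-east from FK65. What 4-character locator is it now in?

FK74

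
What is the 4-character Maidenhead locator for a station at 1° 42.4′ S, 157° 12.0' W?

Offset from 180°W / 90°S: lon 22.80°, lat 88.29°.
Field: 22.80/20 → 1 → B, 88.29/10 → 8 → I; chars BI.
Square: 2.80/2 → 1, 8.29/1 → 8; chars 18.

BI18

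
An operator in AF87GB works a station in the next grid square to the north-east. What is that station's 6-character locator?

Longitude subsquare g = 6; +1 → 7 = h.
Latitude subsquare b = 1; +1 → 2 = c.

AF87hc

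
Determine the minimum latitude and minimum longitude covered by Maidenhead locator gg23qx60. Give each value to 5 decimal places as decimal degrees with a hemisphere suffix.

Field G=6, G=6: +6·20° lon, +6·10° lat → SW at lon -60°, lat -30°.
Square 2, 3: +2·2° lon, +3·1° lat → SW at lon -56°, lat -27°.
Subsquare q=16, x=23: +16·0.0833333° lon, +23·0.0416667° lat → SW at lon -54.6667°, lat -26.0417°.
Extended square 6, 0: +6·0.00833333° lon, +0·0.00416667° lat → SW at lon -54.6167°, lat -26.0417°.
latitude 26.04167° S, longitude 54.61667° W.

26.04167° S, 54.61667° W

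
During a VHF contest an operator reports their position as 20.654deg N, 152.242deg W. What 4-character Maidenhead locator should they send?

BL30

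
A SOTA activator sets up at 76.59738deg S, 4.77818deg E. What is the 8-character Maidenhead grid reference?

JB23jj36

Offset from 180°W / 90°S: lon 184.77818°, lat 13.40262°.
Field: lon ⌊184.77818/20⌋ = 9 → J; lat ⌊13.40262/10⌋ = 1 → B.
Square: lon ⌊4.77818/2⌋ = 2; lat ⌊3.40262/1⌋ = 3.
Subsquare: lon ⌊0.77818/0.0833333⌋ = 9 → j; lat ⌊0.40262/0.0416667⌋ = 9 → j.
Extended square: lon ⌊0.02818/0.00833333⌋ = 3; lat ⌊0.02762/0.00416667⌋ = 6.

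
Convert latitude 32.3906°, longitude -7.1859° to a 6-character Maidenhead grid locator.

IM62jj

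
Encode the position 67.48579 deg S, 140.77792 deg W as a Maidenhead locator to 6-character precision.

Add 180° to longitude and 90° to latitude: 39.2221, 22.5142.
Field (20°×10°, letters A–R): lon ⌊39.2221/20⌋ = 1 → B; lat ⌊22.5142/10⌋ = 2 → C.
Square (2°×1°, digits 0–9): lon ⌊19.2221/2⌋ = 9; lat ⌊2.5142/1⌋ = 2.
Subsquare (5′×2.5′, letters a–x): lon ⌊1.2221/0.0833333⌋ = 14 → o; lat ⌊0.5142/0.0416667⌋ = 12 → m.

BC92om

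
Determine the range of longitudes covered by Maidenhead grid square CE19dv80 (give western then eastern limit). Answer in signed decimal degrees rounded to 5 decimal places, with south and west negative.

-137.68333, -137.67500

Field C=2, E=4: +2·20° lon, +4·10° lat → SW at lon -140°, lat -50°.
Square 1, 9: +1·2° lon, +9·1° lat → SW at lon -138°, lat -41°.
Subsquare d=3, v=21: +3·0.0833333° lon, +21·0.0416667° lat → SW at lon -137.75°, lat -40.125°.
Extended square 8, 0: +8·0.00833333° lon, +0·0.00416667° lat → SW at lon -137.683°, lat -40.125°.
Cell spans 0.00833333° lon × 0.00416667° lat.
west -137.68333, east -137.67500.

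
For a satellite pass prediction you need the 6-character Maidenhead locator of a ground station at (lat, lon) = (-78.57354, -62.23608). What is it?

FB81vk

Add 180° to longitude and 90° to latitude: 117.7639, 11.4265.
Field: 117.7639/20 → 5 → F, 11.4265/10 → 1 → B; chars FB.
Square: 17.7639/2 → 8, 1.4265/1 → 1; chars 81.
Subsquare: 1.7639/0.0833333 → 21 → v, 0.4265/0.0416667 → 10 → k; chars vk.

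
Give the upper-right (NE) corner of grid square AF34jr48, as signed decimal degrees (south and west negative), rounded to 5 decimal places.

Field A=0, F=5: +0·20° lon, +5·10° lat → SW at lon -180°, lat -40°.
Square 3, 4: +3·2° lon, +4·1° lat → SW at lon -174°, lat -36°.
Subsquare j=9, r=17: +9·0.0833333° lon, +17·0.0416667° lat → SW at lon -173.25°, lat -35.2917°.
Extended square 4, 8: +4·0.00833333° lon, +8·0.00416667° lat → SW at lon -173.217°, lat -35.2583°.
Cell spans 0.00833333° lon × 0.00416667° lat. NE corner is SW corner plus one full cell.
latitude -35.25417, longitude -173.20833.

-35.25417, -173.20833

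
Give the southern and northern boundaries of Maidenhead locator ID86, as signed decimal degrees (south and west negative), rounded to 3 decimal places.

-54.000, -53.000

Field I=8, D=3: +8·20° lon, +3·10° lat → SW at lon -20°, lat -60°.
Square 8, 6: +8·2° lon, +6·1° lat → SW at lon -4°, lat -54°.
Cell spans 2° lon × 1° lat.
south -54.000, north -53.000.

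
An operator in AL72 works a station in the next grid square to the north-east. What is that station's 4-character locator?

AL83

Longitude square 7; +1 → 8.
Latitude square 2; +1 → 3.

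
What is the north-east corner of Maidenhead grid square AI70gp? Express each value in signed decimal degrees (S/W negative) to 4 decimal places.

Field A=0, I=8: +0·20° lon, +8·10° lat → SW at lon -180°, lat -10°.
Square 7, 0: +7·2° lon, +0·1° lat → SW at lon -166°, lat -10°.
Subsquare g=6, p=15: +6·0.0833333° lon, +15·0.0416667° lat → SW at lon -165.5°, lat -9.375°.
Cell spans 0.0833333° lon × 0.0416667° lat. NE corner is SW corner plus one full cell.
latitude -9.3333, longitude -165.4167.

-9.3333, -165.4167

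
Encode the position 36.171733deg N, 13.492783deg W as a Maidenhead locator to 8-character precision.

Add 180° to longitude and 90° to latitude: 166.50722, 126.17173.
Field (20°×10°, letters A–R): 166.50722/20 → 8 → I, 126.17173/10 → 12 → M; chars IM.
Square (2°×1°, digits 0–9): 6.50722/2 → 3, 6.17173/1 → 6; chars 36.
Subsquare (5′×2.5′, letters a–x): 0.50722/0.0833333 → 6 → g, 0.17173/0.0416667 → 4 → e; chars ge.
Extended square (30″×15″, digits 0–9): 0.00722/0.00833333 → 0, 0.00507/0.00416667 → 1; chars 01.

IM36ge01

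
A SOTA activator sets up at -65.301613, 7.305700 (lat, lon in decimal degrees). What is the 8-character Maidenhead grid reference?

JC34pq67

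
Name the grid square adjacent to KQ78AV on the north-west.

Longitude subsquare a = 0; −1 → -1, wraps to 23 = x, carry into square.
Longitude square 7; −1 → 6.
Latitude subsquare v = 21; +1 → 22 = w.

KQ68xw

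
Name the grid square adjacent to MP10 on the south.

MO19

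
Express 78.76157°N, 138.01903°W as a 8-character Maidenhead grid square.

Offset from 180°W / 90°S: lon 41.98097°, lat 168.76157°.
Field: lon ⌊41.98097/20⌋ = 2 → C; lat ⌊168.76157/10⌋ = 16 → Q.
Square: lon ⌊1.98097/2⌋ = 0; lat ⌊8.76157/1⌋ = 8.
Subsquare: lon ⌊1.98097/0.0833333⌋ = 23 → x; lat ⌊0.76157/0.0416667⌋ = 18 → s.
Extended square: lon ⌊0.06430/0.00833333⌋ = 7; lat ⌊0.01157/0.00416667⌋ = 2.

CQ08xs72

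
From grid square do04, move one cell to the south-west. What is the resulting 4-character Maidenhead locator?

CO93

Longitude square 0; −1 → -1, wraps to 9, carry into field.
Longitude field D = 3; −1 → 2 = C.
Latitude square 4; −1 → 3.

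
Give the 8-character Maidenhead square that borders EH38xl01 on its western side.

Longitude extended square 0; −1 → -1, wraps to 9, carry into subsquare.
Longitude subsquare x = 23; −1 → 22 = w.
The latitude characters are unchanged.

EH38wl91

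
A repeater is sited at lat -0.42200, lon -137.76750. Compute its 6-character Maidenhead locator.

CI19cn

Add 180° to longitude and 90° to latitude: 42.2325, 89.5780.
Field: lon ⌊42.2325/20⌋ = 2 → C; lat ⌊89.5780/10⌋ = 8 → I.
Square: lon ⌊2.2325/2⌋ = 1; lat ⌊9.5780/1⌋ = 9.
Subsquare: lon ⌊0.2325/0.0833333⌋ = 2 → c; lat ⌊0.5780/0.0416667⌋ = 13 → n.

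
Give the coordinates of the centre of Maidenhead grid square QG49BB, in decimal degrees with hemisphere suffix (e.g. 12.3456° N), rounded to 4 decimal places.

20.9375° S, 148.1250° E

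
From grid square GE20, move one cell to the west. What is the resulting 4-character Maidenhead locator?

GE10

Longitude square 2; −1 → 1.
The latitude characters are unchanged.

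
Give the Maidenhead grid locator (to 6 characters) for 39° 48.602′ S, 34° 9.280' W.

HF20we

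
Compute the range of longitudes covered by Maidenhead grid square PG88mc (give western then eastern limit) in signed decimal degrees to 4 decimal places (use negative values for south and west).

137.0000, 137.0833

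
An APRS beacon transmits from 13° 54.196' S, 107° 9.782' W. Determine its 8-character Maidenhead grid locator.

DH66kc03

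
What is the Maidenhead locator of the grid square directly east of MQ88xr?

MQ98ar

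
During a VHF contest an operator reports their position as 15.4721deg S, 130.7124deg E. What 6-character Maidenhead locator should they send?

Offset from 180°W / 90°S: lon 310.7124°, lat 74.5279°.
Field (20°×10°, letters A–R): lon ⌊310.7124/20⌋ = 15 → P; lat ⌊74.5279/10⌋ = 7 → H.
Square (2°×1°, digits 0–9): lon ⌊10.7124/2⌋ = 5; lat ⌊4.5279/1⌋ = 4.
Subsquare (5′×2.5′, letters a–x): lon ⌊0.7124/0.0833333⌋ = 8 → i; lat ⌊0.5279/0.0416667⌋ = 12 → m.

PH54im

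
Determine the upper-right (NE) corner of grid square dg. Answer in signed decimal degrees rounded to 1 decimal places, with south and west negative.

-20.0, -100.0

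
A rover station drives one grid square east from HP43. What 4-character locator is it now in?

Longitude square 4; +1 → 5.
The latitude characters are unchanged.

HP53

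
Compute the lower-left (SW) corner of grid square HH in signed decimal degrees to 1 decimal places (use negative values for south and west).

-20.0, -40.0

Field H=7, H=7: +7·20° lon, +7·10° lat → SW at lon -40°, lat -20°.
latitude -20.0, longitude -40.0.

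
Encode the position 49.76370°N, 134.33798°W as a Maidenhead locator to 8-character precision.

CN29ts93

Add 180° to longitude and 90° to latitude: 45.66202, 139.76370.
Field: 45.66202/20 → 2 → C, 139.76370/10 → 13 → N; chars CN.
Square: 5.66202/2 → 2, 9.76370/1 → 9; chars 29.
Subsquare: 1.66202/0.0833333 → 19 → t, 0.76370/0.0416667 → 18 → s; chars ts.
Extended square: 0.07869/0.00833333 → 9, 0.01370/0.00416667 → 3; chars 93.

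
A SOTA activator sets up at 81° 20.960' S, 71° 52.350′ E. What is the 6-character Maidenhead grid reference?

Offset from 180°W / 90°S: lon 251.8725°, lat 8.6507°.
Field: 251.8725/20 → 12 → M, 8.6507/10 → 0 → A; chars MA.
Square: 11.8725/2 → 5, 8.6507/1 → 8; chars 58.
Subsquare: 1.8725/0.0833333 → 22 → w, 0.6507/0.0416667 → 15 → p; chars wp.

MA58wp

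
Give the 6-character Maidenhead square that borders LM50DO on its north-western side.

LM50cp

Longitude subsquare d = 3; −1 → 2 = c.
Latitude subsquare o = 14; +1 → 15 = p.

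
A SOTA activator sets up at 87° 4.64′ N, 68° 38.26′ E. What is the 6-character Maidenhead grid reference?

Add 180° to longitude and 90° to latitude: 248.6377, 177.0773.
Field: 248.6377/20 → 12 → M, 177.0773/10 → 17 → R; chars MR.
Square: 8.6377/2 → 4, 7.0773/1 → 7; chars 47.
Subsquare: 0.6377/0.0833333 → 7 → h, 0.0773/0.0416667 → 1 → b; chars hb.

MR47hb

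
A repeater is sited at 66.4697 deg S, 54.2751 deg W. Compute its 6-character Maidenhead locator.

GC23um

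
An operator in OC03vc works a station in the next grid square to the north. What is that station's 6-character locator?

OC03vd

Latitude subsquare c = 2; +1 → 3 = d.
The longitude characters are unchanged.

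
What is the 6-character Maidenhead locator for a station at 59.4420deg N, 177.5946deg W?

AO19ek

Shift to the Maidenhead origin (180°W, 90°S): lon 2.4054, lat 149.4420.
Field: 2.4054/20 → 0 → A, 149.4420/10 → 14 → O; chars AO.
Square: 2.4054/2 → 1, 9.4420/1 → 9; chars 19.
Subsquare: 0.4054/0.0833333 → 4 → e, 0.4420/0.0416667 → 10 → k; chars ek.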